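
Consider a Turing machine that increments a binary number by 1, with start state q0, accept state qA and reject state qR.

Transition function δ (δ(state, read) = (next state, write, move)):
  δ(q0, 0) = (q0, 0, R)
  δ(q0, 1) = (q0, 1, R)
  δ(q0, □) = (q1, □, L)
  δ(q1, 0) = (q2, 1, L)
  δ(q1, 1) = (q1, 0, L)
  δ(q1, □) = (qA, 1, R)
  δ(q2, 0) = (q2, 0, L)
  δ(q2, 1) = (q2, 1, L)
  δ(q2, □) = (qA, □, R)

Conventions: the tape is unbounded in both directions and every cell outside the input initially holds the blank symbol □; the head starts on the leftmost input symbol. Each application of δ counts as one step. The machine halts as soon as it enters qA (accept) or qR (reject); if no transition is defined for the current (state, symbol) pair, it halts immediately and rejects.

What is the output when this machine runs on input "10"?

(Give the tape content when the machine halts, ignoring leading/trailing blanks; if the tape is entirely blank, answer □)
Step 0: [q0]10 (head at position 0)
Step 1: δ(q0, 1) = (q0, 1, R)  ⊢  1[q0]0 (head at position 1)
Step 2: δ(q0, 0) = (q0, 0, R)  ⊢  10[q0]□ (head at position 2)
Step 3: δ(q0, □) = (q1, □, L)  ⊢  1[q1]0□ (head at position 1)
Step 4: δ(q1, 0) = (q2, 1, L)  ⊢  [q2]11□ (head at position 0)
Step 5: δ(q2, 1) = (q2, 1, L)  ⊢  [q2]□11□ (head at position -1)
Step 6: δ(q2, □) = (qA, □, R)  ⊢  □[qA]11□ (head at position 0)
The machine is in qA, so it halts and accepts.
Tape content when halted (ignoring surrounding blanks): 11

Final answer: Output: 11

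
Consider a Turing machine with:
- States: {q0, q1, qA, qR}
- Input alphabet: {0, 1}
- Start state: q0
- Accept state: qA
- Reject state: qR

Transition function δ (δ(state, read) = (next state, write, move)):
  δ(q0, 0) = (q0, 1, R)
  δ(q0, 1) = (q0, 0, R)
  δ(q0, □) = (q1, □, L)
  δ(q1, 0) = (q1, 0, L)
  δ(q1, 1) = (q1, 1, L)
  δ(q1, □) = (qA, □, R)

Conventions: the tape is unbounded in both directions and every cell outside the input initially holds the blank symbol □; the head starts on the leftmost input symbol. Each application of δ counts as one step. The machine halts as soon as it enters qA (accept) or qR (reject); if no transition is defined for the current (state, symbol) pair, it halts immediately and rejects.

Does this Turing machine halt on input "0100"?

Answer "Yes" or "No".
Step 0: [q0]0100 (head at position 0)
Step 1: δ(q0, 0) = (q0, 1, R)  ⊢  1[q0]100 (head at position 1)
Step 2: δ(q0, 1) = (q0, 0, R)  ⊢  10[q0]00 (head at position 2)
Step 3: δ(q0, 0) = (q0, 1, R)  ⊢  101[q0]0 (head at position 3)
Step 4: δ(q0, 0) = (q0, 1, R)  ⊢  1011[q0]□ (head at position 4)
Step 5: δ(q0, □) = (q1, □, L)  ⊢  101[q1]1□ (head at position 3)
Step 6: δ(q1, 1) = (q1, 1, L)  ⊢  10[q1]11□ (head at position 2)
Step 7: δ(q1, 1) = (q1, 1, L)  ⊢  1[q1]011□ (head at position 1)
Step 8: δ(q1, 0) = (q1, 0, L)  ⊢  [q1]1011□ (head at position 0)
Step 9: δ(q1, 1) = (q1, 1, L)  ⊢  [q1]□1011□ (head at position -1)
Step 10: δ(q1, □) = (qA, □, R)  ⊢  □[qA]1011□ (head at position 0)
The machine is in qA, so it halts and accepts.
It halts after 10 steps.

Final answer: Yes - halts after 10 steps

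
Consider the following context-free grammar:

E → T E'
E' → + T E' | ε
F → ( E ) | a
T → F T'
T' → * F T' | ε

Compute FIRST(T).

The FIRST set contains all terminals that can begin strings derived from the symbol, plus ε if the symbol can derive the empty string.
FIRST(F): F → ( E ) contributes '(' and F → a contributes 'a', so FIRST(F) = {(, a}. F is not nullable.
FIRST(T): T → F T' begins with F, and F is not nullable, so FIRST(T) = FIRST(F) = {(, a}.

Final answer: {(, a}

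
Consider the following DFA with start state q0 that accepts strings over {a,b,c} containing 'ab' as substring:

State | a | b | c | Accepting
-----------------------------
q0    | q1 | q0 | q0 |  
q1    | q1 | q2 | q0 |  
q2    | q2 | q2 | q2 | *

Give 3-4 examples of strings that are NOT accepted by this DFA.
Any strings that end in a non-accepting state work; for example:
"cbc": q0 → q0 → q0 → q0; q0 is not accepting → rejected
"aaac": q0 → q1 → q1 → q1 → q0; q0 is not accepting → rejected
"bcbc": q0 → q0 → q0 → q0 → q0; q0 is not accepting → rejected
"cbbb": q0 → q0 → q0 → q0 → q0; q0 is not accepting → rejected

Final answer: "cbc", "aaac", "bcbc", "cbbb"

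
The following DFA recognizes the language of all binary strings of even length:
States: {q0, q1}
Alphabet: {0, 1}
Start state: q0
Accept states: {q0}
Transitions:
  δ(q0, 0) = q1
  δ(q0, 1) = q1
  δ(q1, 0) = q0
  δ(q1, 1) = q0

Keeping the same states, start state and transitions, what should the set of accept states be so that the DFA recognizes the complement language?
The DFA is complete (every state has a transition on every symbol), so the complement
is recognized by the same DFA with accepting and non-accepting states swapped.
Original accept states: {q0}
Complement accept states = All states - Original accept states
= {q0, q1} - {q0}
= {q1}
Complement language: strings of ODD length

Final answer: {q1}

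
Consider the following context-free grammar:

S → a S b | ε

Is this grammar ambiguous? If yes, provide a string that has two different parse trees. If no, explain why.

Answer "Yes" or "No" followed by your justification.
At every step exactly one production applies: if the remaining string to generate is non-empty it starts with a and ends with b, forcing S → a S b; if it is empty, S → ε is forced. Hence each string a^n b^n has exactly one derivation (S → a S b applied n times, then S → ε) and one parse tree.

Final answer: No - the grammar is unambiguous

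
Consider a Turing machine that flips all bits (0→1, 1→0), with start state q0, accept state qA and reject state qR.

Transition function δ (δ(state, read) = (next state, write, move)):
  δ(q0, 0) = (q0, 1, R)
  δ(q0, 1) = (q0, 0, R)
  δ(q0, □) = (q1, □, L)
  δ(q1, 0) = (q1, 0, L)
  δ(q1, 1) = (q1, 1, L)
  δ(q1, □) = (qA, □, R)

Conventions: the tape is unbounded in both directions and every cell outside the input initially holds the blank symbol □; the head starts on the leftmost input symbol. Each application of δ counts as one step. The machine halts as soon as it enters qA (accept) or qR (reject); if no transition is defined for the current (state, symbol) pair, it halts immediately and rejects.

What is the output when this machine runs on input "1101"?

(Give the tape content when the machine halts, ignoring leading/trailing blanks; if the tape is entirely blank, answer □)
Step 0: [q0]1101 (head at position 0)
Step 1: δ(q0, 1) = (q0, 0, R)  ⊢  0[q0]101 (head at position 1)
Step 2: δ(q0, 1) = (q0, 0, R)  ⊢  00[q0]01 (head at position 2)
Step 3: δ(q0, 0) = (q0, 1, R)  ⊢  001[q0]1 (head at position 3)
Step 4: δ(q0, 1) = (q0, 0, R)  ⊢  0010[q0]□ (head at position 4)
Step 5: δ(q0, □) = (q1, □, L)  ⊢  001[q1]0□ (head at position 3)
Step 6: δ(q1, 0) = (q1, 0, L)  ⊢  00[q1]10□ (head at position 2)
Step 7: δ(q1, 1) = (q1, 1, L)  ⊢  0[q1]010□ (head at position 1)
Step 8: δ(q1, 0) = (q1, 0, L)  ⊢  [q1]0010□ (head at position 0)
Step 9: δ(q1, 0) = (q1, 0, L)  ⊢  [q1]□0010□ (head at position -1)
Step 10: δ(q1, □) = (qA, □, R)  ⊢  □[qA]0010□ (head at position 0)
The machine is in qA, so it halts and accepts.
Tape content when halted (ignoring surrounding blanks): 0010

Final answer: Output: 0010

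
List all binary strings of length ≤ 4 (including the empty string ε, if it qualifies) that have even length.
Checking every binary string of length 0 to 4:
  Length 0: accepted: ε | rejected: (none)
  Length 1: accepted: (none) | rejected: 0, 1
  Length 2: accepted: 00, 01, 10, 11 | rejected: (none)
  Length 3: accepted: (none) | rejected: 000, 001, 010, 011, 100, 101, 110, 111
  Length 4: accepted: 0000, 0001, 0010, 0011, 0100, 0101, 0110, 0111, 1000, 1001, 1010, 1011, 1100, 1101, 1110, 1111 | rejected: (none)
Total: 21 string(s).

Final answer: ε, 00, 01, 10, 11, 0000, 0001, 0010, 0011, 0100, 0101, 0110, 0111, 1000, 1001, 1010, 1011, 1100, 1101, 1110, 1111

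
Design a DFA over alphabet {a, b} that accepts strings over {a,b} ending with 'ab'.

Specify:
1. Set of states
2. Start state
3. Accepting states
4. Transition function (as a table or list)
One valid DFA (any DFA recognizing the same language is acceptable):
States: {q0, q1, q2}
Start: q0
Accepting: {q2}
Transitions (accepting states marked with *):
State | a | b | Accepting
-------------------------
q0    | q1 | q0 |  
q1    | q1 | q2 |  
q2    | q1 | q0 | *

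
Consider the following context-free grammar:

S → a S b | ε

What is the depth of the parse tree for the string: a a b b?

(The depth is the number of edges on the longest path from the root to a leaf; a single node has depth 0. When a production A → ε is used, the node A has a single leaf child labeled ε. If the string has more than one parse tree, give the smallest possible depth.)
The only parse tree applies S → a S b 2 times (once per matching a…b pair) and then S → ε.
The S nodes sit at depths 0, 1, …, 2; the innermost S (depth 2) has the single child ε at depth 3.
The terminal leaves a, b are at depths 1..2, so the longest root-to-leaf path is S → S → … → S → ε with 3 edges.
Depth = 3.

Final answer: 3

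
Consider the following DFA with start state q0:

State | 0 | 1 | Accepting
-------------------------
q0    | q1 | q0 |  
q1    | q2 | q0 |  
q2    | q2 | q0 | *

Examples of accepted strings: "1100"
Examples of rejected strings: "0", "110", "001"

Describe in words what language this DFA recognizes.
binary strings ending with '00'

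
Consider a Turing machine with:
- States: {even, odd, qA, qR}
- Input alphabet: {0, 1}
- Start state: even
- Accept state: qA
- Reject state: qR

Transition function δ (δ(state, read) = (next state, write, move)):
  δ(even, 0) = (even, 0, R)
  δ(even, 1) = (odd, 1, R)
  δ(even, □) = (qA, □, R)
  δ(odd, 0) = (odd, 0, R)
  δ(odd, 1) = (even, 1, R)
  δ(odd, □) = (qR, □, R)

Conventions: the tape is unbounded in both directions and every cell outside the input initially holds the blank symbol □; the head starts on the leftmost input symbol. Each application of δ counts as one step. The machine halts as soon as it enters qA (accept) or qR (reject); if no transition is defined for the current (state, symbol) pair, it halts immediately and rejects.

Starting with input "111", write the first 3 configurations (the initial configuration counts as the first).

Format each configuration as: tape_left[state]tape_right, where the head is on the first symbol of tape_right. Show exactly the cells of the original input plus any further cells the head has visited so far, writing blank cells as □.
Step 0: [even]111 (head at position 0)
Step 1: δ(even, 1) = (odd, 1, R)  ⊢  1[odd]11 (head at position 1)
Step 2: δ(odd, 1) = (even, 1, R)  ⊢  11[even]1 (head at position 2)

Final answer: [even]111 ⊢ 1[odd]11 ⊢ 11[even]1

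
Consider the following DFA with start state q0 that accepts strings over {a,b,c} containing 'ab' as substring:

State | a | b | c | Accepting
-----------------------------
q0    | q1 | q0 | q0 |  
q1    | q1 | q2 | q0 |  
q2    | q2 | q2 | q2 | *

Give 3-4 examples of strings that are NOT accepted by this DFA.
Any strings that end in a non-accepting state work; for example:
"aaac": q0 → q1 → q1 → q1 → q0; q0 is not accepting → rejected
"bacb": q0 → q0 → q1 → q0 → q0; q0 is not accepting → rejected
"bbac": q0 → q0 → q0 → q1 → q0; q0 is not accepting → rejected
"cbba": q0 → q0 → q0 → q0 → q1; q1 is not accepting → rejected

Final answer: "aaac", "bacb", "bbac", "cbba"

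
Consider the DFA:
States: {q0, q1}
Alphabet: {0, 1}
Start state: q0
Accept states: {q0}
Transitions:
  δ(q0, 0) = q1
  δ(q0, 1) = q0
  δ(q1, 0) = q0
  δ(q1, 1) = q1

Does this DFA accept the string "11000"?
Processing string "11000":
  q0 --1--> q0
  q0 --1--> q0
  q0 --0--> q1
  q1 --0--> q0
  q0 --0--> q1
Final state: q1
Accept states: {q0}
q1 is not an accept state, so the string is rejected.

Final answer: No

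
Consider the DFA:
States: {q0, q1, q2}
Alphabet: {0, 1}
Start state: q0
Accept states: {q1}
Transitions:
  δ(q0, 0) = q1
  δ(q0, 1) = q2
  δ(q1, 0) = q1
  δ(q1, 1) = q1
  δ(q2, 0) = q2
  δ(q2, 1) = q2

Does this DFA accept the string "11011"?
Processing string "11011":
  q0 --1--> q2
  q2 --1--> q2
  q2 --0--> q2
  q2 --1--> q2
  q2 --1--> q2
Final state: q2
Accept states: {q1}
q2 is not an accept state, so the string is rejected.

Final answer: No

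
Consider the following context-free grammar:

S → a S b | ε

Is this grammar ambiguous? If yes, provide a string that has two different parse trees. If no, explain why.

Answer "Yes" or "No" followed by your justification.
At every step exactly one production applies: if the remaining string to generate is non-empty it starts with a and ends with b, forcing S → a S b; if it is empty, S → ε is forced. Hence each string a^n b^n has exactly one derivation (S → a S b applied n times, then S → ε) and one parse tree.

Final answer: No - the grammar is unambiguous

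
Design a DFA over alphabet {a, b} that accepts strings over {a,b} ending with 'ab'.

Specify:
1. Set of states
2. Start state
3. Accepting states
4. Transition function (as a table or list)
One valid DFA (any DFA recognizing the same language is acceptable):
States: {q0, q1, q2}
Start: q0
Accepting: {q2}
Transitions (accepting states marked with *):
State | a | b | Accepting
-------------------------
q0    | q1 | q0 |  
q1    | q1 | q2 |  
q2    | q1 | q0 | *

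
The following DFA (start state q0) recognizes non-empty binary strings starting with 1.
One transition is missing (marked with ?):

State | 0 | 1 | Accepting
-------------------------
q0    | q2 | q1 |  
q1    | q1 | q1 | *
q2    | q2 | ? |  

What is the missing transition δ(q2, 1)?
q2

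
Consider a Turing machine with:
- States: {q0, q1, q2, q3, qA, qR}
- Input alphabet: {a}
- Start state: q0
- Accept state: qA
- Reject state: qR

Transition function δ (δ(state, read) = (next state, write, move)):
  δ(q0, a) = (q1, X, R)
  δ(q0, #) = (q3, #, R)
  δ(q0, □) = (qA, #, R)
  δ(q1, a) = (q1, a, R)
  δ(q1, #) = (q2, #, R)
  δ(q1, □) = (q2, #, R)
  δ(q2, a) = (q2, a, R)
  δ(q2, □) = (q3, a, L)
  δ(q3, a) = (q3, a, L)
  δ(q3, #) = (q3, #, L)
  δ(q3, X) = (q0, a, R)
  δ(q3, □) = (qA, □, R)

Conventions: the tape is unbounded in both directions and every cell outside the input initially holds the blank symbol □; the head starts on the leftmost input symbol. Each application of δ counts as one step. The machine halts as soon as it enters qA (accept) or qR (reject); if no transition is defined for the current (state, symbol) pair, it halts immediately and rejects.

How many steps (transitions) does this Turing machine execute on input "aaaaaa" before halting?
Trace (configuration after each step, as tape_left[state]tape_right with head position):
Step 0: [q0]aaaaaa (head at position 0)
Step 1: X[q1]aaaaa (head 1)
Step 2: Xa[q1]aaaa (head 2)
Step 3: Xaa[q1]aaa (head 3)
Step 4: Xaaa[q1]aa (head 4)
Step 5: Xaaaa[q1]a (head 5)
Step 6: Xaaaaa[q1]□ (head 6)
Step 7: Xaaaaa#[q2]□ (head 7)
Step 8: Xaaaaa[q3]#a (head 6)
Step 9: Xaaaa[q3]a#a (head 5)
Step 10: Xaaa[q3]aa#a (head 4)
Step 11: Xaa[q3]aaa#a (head 3)
Step 12: Xa[q3]aaaa#a (head 2)
Step 13: X[q3]aaaaa#a (head 1)
Step 14: [q3]Xaaaaa#a (head 0)
Step 15: a[q0]aaaaa#a (head 1)
Step 16: aX[q1]aaaa#a (head 2)
Step 17: aXa[q1]aaa#a (head 3)
Step 18: aXaa[q1]aa#a (head 4)
Step 19: aXaaa[q1]a#a (head 5)
Step 20: aXaaaa[q1]#a (head 6)
Step 21: aXaaaa#[q2]a (head 7)
Step 22: aXaaaa#a[q2]□ (head 8)
Step 23: aXaaaa#[q3]aa (head 7)
Step 24: aXaaaa[q3]#aa (head 6)
Step 25: aXaaa[q3]a#aa (head 5)
Step 26: aXaa[q3]aa#aa (head 4)
Step 27: aXa[q3]aaa#aa (head 3)
Step 28: aX[q3]aaaa#aa (head 2)
Step 29: a[q3]Xaaaa#aa (head 1)
Step 30: aa[q0]aaaa#aa (head 2)
Step 31: aaX[q1]aaa#aa (head 3)
Step 32: aaXa[q1]aa#aa (head 4)
Step 33: aaXaa[q1]a#aa (head 5)
Step 34: aaXaaa[q1]#aa (head 6)
Step 35: aaXaaa#[q2]aa (head 7)
Step 36: aaXaaa#a[q2]a (head 8)
Step 37: aaXaaa#aa[q2]□ (head 9)
Step 38: aaXaaa#a[q3]aa (head 8)
Step 39: aaXaaa#[q3]aaa (head 7)
Step 40: aaXaaa[q3]#aaa (head 6)
Step 41: aaXaa[q3]a#aaa (head 5)
Step 42: aaXa[q3]aa#aaa (head 4)
Step 43: aaX[q3]aaa#aaa (head 3)
Step 44: aa[q3]Xaaa#aaa (head 2)
Step 45: aaa[q0]aaa#aaa (head 3)
Step 46: aaaX[q1]aa#aaa (head 4)
Step 47: aaaXa[q1]a#aaa (head 5)
Step 48: aaaXaa[q1]#aaa (head 6)
Step 49: aaaXaa#[q2]aaa (head 7)
Step 50: aaaXaa#a[q2]aa (head 8)
Step 51: aaaXaa#aa[q2]a (head 9)
Step 52: aaaXaa#aaa[q2]□ (head 10)
Step 53: aaaXaa#aa[q3]aa (head 9)
Step 54: aaaXaa#a[q3]aaa (head 8)
Step 55: aaaXaa#[q3]aaaa (head 7)
Step 56: aaaXaa[q3]#aaaa (head 6)
Step 57: aaaXa[q3]a#aaaa (head 5)
Step 58: aaaX[q3]aa#aaaa (head 4)
Step 59: aaa[q3]Xaa#aaaa (head 3)
Step 60: aaaa[q0]aa#aaaa (head 4)
Step 61: aaaaX[q1]a#aaaa (head 5)
Step 62: aaaaXa[q1]#aaaa (head 6)
Step 63: aaaaXa#[q2]aaaa (head 7)
Step 64: aaaaXa#a[q2]aaa (head 8)
Step 65: aaaaXa#aa[q2]aa (head 9)
Step 66: aaaaXa#aaa[q2]a (head 10)
Step 67: aaaaXa#aaaa[q2]□ (head 11)
Step 68: aaaaXa#aaa[q3]aa (head 10)
Step 69: aaaaXa#aa[q3]aaa (head 9)
Step 70: aaaaXa#a[q3]aaaa (head 8)
Step 71: aaaaXa#[q3]aaaaa (head 7)
Step 72: aaaaXa[q3]#aaaaa (head 6)
Step 73: aaaaX[q3]a#aaaaa (head 5)
Step 74: aaaa[q3]Xa#aaaaa (head 4)
Step 75: aaaaa[q0]a#aaaaa (head 5)
Step 76: aaaaaX[q1]#aaaaa (head 6)
Step 77: aaaaaX#[q2]aaaaa (head 7)
Step 78: aaaaaX#a[q2]aaaa (head 8)
Step 79: aaaaaX#aa[q2]aaa (head 9)
Step 80: aaaaaX#aaa[q2]aa (head 10)
Step 81: aaaaaX#aaaa[q2]a (head 11)
Step 82: aaaaaX#aaaaa[q2]□ (head 12)
Step 83: aaaaaX#aaaa[q3]aa (head 11)
Step 84: aaaaaX#aaa[q3]aaa (head 10)
Step 85: aaaaaX#aa[q3]aaaa (head 9)
Step 86: aaaaaX#a[q3]aaaaa (head 8)
Step 87: aaaaaX#[q3]aaaaaa (head 7)
Step 88: aaaaaX[q3]#aaaaaa (head 6)
Step 89: aaaaa[q3]X#aaaaaa (head 5)
Step 90: aaaaaa[q0]#aaaaaa (head 6)
Step 91: aaaaaa#[q3]aaaaaa (head 7)
Step 92: aaaaaa[q3]#aaaaaa (head 6)
Step 93: aaaaa[q3]a#aaaaaa (head 5)
Step 94: aaaa[q3]aa#aaaaaa (head 4)
Step 95: aaa[q3]aaa#aaaaaa (head 3)
Step 96: aa[q3]aaaa#aaaaaa (head 2)
Step 97: a[q3]aaaaa#aaaaaa (head 1)
Step 98: [q3]aaaaaa#aaaaaa (head 0)
Step 99: [q3]□aaaaaa#aaaaaa (head -1)
Step 100: □[qA]aaaaaa#aaaaaa (head 0)
The machine is in qA, so it halts and accepts.
Number of transitions executed: 100.

Final answer: 100 steps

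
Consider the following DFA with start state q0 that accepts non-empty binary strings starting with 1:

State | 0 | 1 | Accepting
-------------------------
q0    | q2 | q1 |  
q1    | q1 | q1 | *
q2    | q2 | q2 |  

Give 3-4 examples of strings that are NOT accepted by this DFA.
Any strings that end in a non-accepting state work; for example:
"0": q0 → q2; q2 is not accepting → rejected
"010": q0 → q2 → q2 → q2; q2 is not accepting → rejected
"0100": q0 → q2 → q2 → q2 → q2; q2 is not accepting → rejected
"0110": q0 → q2 → q2 → q2 → q2; q2 is not accepting → rejected

Final answer: "0", "010", "0100", "0110"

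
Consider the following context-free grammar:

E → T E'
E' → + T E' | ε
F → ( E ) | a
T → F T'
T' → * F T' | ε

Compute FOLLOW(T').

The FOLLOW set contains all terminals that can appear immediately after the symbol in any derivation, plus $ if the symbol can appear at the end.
Useful FIRST sets: FIRST(E') = {+, ε}, FIRST(T') = {*, ε} (both E' and T' are nullable).
FOLLOW(E): E is the start symbol → $; E appears in F → ( E ) followed by ')' → FOLLOW(E) = {), $}.
FOLLOW(E'): E' appears at the right end of E → T E' and of E' → + T E', so FOLLOW(E') ⊇ FOLLOW(E) (the second occurrence adds nothing new). FOLLOW(E') = {), $}.
FOLLOW(T): in E → T E' and E' → + T E', T is followed by E': add FIRST(E') minus ε = {+}; since E' is nullable, also add FOLLOW(E) and FOLLOW(E') = {), $}. FOLLOW(T) = {+, ), $}.
FOLLOW(T'): T' appears at the right end of T → F T' and of T' → * F T', so FOLLOW(T') = FOLLOW(T) = {+, ), $}.

Final answer: {$, ), +}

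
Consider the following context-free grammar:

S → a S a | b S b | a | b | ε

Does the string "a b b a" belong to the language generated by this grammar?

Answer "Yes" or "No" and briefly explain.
A derivation exists: S ⇒ a S a ⇒ a b S b a ⇒ a b b a (using S → a S a, S → b S b, then S → ε).

Final answer: Yes - a valid derivation exists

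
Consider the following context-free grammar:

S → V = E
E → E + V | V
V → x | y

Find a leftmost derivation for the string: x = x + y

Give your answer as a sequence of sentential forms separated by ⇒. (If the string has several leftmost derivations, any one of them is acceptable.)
Start with S.
Step 1: the leftmost non-terminal is S; apply S → V = E:  V = E
Step 2: the leftmost non-terminal is V; apply V → x:  x = E
Step 3: the leftmost non-terminal is E; apply E → E + V:  x = E + V
Step 4: the leftmost non-terminal is E; apply E → V:  x = V + V
Step 5: the leftmost non-terminal is V; apply V → x:  x = x + V
Step 6: the leftmost non-terminal is V; apply V → y:  x = x + y

Final answer: S ⇒ V = E ⇒ x = E ⇒ x = E + V ⇒ x = V + V ⇒ x = x + V ⇒ x = x + y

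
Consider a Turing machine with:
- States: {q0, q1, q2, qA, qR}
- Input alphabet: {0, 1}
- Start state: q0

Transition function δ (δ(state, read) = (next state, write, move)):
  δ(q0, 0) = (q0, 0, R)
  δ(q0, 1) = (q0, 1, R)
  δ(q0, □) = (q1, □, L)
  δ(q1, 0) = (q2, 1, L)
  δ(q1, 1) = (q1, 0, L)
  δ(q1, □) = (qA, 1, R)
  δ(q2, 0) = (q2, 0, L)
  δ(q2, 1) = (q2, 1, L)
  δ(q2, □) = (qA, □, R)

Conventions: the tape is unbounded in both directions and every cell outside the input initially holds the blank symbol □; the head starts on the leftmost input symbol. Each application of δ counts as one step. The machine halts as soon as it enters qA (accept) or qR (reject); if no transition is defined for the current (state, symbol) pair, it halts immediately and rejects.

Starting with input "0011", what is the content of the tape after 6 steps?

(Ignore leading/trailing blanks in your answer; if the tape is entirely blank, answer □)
Step 0: [q0]0011 (head at position 0)
Step 1: δ(q0, 0) = (q0, 0, R)  ⊢  0[q0]011 (head at position 1)
Step 2: δ(q0, 0) = (q0, 0, R)  ⊢  00[q0]11 (head at position 2)
Step 3: δ(q0, 1) = (q0, 1, R)  ⊢  001[q0]1 (head at position 3)
Step 4: δ(q0, 1) = (q0, 1, R)  ⊢  0011[q0]□ (head at position 4)
Step 5: δ(q0, □) = (q1, □, L)  ⊢  001[q1]1□ (head at position 3)
Step 6: δ(q1, 1) = (q1, 0, L)  ⊢  00[q1]10□ (head at position 2)
Tape after 6 steps (ignoring surrounding blanks): 0010

Final answer: Tape: 0010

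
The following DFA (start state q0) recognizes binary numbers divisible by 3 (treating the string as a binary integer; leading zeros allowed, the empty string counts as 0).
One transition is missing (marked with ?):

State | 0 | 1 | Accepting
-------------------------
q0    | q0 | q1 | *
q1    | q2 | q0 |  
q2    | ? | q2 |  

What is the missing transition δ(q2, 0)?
q1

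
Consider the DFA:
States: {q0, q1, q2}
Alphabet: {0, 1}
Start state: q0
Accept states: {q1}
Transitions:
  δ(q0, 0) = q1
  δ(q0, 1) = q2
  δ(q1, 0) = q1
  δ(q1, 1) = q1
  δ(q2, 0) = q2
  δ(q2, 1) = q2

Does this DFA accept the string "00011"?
Processing string "00011":
  q0 --0--> q1
  q1 --0--> q1
  q1 --0--> q1
  q1 --1--> q1
  q1 --1--> q1
Final state: q1
Accept states: {q1}
q1 is an accept state, so the string is accepted.

Final answer: Yes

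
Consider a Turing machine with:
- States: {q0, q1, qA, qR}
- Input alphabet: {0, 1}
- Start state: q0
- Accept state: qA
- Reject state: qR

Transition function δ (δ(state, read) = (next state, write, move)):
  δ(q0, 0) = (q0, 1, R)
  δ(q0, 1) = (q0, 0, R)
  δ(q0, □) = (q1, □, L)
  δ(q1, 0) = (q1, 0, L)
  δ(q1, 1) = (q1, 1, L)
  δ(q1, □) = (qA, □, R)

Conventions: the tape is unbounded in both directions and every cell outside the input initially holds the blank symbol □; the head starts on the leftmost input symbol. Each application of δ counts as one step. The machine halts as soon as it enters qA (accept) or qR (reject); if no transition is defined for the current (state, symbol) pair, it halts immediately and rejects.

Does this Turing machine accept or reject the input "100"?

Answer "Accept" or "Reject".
Step 0: [q0]100 (head at position 0)
Step 1: δ(q0, 1) = (q0, 0, R)  ⊢  0[q0]00 (head at position 1)
Step 2: δ(q0, 0) = (q0, 1, R)  ⊢  01[q0]0 (head at position 2)
Step 3: δ(q0, 0) = (q0, 1, R)  ⊢  011[q0]□ (head at position 3)
Step 4: δ(q0, □) = (q1, □, L)  ⊢  01[q1]1□ (head at position 2)
Step 5: δ(q1, 1) = (q1, 1, L)  ⊢  0[q1]11□ (head at position 1)
Step 6: δ(q1, 1) = (q1, 1, L)  ⊢  [q1]011□ (head at position 0)
Step 7: δ(q1, 0) = (q1, 0, L)  ⊢  [q1]□011□ (head at position -1)
Step 8: δ(q1, □) = (qA, □, R)  ⊢  □[qA]011□ (head at position 0)
The machine is in qA, so it halts and accepts.

Final answer: Accept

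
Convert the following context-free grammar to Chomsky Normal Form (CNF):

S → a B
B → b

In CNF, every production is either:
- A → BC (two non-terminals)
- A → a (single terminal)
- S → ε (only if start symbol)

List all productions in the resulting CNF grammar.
The grammar has no ε-productions or unit productions to eliminate.
S → a B has terminal a in a right-hand side of length ≥ 2: introduce T_a → a and use T_a in place of a.
B → b is already in CNF (single terminal) – keep it.
S → a B becomes S → T_a B.
Resulting CNF grammar (3 productions): T_a → a; B → b; S → T_a B

Final answer: T_a → a; B → b; S → T_a B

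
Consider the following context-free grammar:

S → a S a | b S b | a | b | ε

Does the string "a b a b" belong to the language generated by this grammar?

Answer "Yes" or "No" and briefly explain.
Every production places the same symbol at both ends (or yields a single symbol / ε), so every derived string is a palindrome. a b a b reversed is b a b a ≠ a b a b, so it is not a palindrome and cannot be derived (already the first step fails: the string starts with a but ends with b, so neither S → a S a nor S → b S b fits).

Final answer: No - no valid derivation exists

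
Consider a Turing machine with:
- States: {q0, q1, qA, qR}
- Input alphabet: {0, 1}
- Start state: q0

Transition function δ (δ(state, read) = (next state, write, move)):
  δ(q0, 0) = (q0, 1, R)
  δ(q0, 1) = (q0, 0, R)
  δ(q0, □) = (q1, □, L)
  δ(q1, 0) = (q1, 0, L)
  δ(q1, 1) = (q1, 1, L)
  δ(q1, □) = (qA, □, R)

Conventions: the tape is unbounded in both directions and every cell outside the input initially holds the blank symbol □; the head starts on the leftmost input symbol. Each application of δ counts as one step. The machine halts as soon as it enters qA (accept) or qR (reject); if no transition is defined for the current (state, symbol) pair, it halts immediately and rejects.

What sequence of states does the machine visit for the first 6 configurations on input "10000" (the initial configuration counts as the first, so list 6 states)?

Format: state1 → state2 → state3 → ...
Step 0: [q0]10000 (head at position 0)
Step 1: δ(q0, 1) = (q0, 0, R)  ⊢  0[q0]0000 (head at position 1)
Step 2: δ(q0, 0) = (q0, 1, R)  ⊢  01[q0]000 (head at position 2)
Step 3: δ(q0, 0) = (q0, 1, R)  ⊢  011[q0]00 (head at position 3)
Step 4: δ(q0, 0) = (q0, 1, R)  ⊢  0111[q0]0 (head at position 4)
Step 5: δ(q0, 0) = (q0, 1, R)  ⊢  01111[q0]□ (head at position 5)
Reading off the states of these 6 configurations: q0 → q0 → q0 → q0 → q0 → q0

Final answer: q0 → q0 → q0 → q0 → q0 → q0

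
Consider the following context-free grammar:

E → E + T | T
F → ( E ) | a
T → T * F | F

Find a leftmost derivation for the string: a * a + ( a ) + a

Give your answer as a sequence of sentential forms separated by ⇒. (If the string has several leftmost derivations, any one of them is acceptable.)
Start with E.
Step 1: the leftmost non-terminal is E; apply E → E + T:  E + T
Step 2: the leftmost non-terminal is E; apply E → E + T:  E + T + T
Step 3: the leftmost non-terminal is E; apply E → T:  T + T + T
Step 4: the leftmost non-terminal is T; apply T → T * F:  T * F + T + T
Step 5: the leftmost non-terminal is T; apply T → F:  F * F + T + T
Step 6: the leftmost non-terminal is F; apply F → a:  a * F + T + T
Step 7: the leftmost non-terminal is F; apply F → a:  a * a + T + T
Step 8: the leftmost non-terminal is T; apply T → F:  a * a + F + T
Step 9: the leftmost non-terminal is F; apply F → ( E ):  a * a + ( E ) + T
Step 10: the leftmost non-terminal is E; apply E → T:  a * a + ( T ) + T
Step 11: the leftmost non-terminal is T; apply T → F:  a * a + ( F ) + T
Step 12: the leftmost non-terminal is F; apply F → a:  a * a + ( a ) + T
Step 13: the leftmost non-terminal is T; apply T → F:  a * a + ( a ) + F
Step 14: the leftmost non-terminal is F; apply F → a:  a * a + ( a ) + a

Final answer: E ⇒ E + T ⇒ E + T + T ⇒ T + T + T ⇒ T * F + T + T ⇒ F * F + T + T ⇒ a * F + T + T ⇒ a * a + T + T ⇒ a * a + F + T ⇒ a * a + ( E ) + T ⇒ a * a + ( T ) + T ⇒ a * a + ( F ) + T ⇒ a * a + ( a ) + T ⇒ a * a + ( a ) + F ⇒ a * a + ( a ) + a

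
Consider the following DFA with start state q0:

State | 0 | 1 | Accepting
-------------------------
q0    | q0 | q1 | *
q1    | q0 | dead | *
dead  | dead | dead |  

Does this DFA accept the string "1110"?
Start in q0.
Read '1': q0 → q1
Read '1': q1 → dead
Read '1': dead → dead
Read '0': dead → dead
Final state dead is not accepting, so the string is rejected.

Final answer: No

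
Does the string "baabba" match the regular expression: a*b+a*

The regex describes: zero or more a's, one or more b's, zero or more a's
No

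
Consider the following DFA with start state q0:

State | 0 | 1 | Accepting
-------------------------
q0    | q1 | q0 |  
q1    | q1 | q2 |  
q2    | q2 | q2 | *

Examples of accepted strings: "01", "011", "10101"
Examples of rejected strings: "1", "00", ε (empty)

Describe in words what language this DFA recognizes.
binary strings containing '01' as a substring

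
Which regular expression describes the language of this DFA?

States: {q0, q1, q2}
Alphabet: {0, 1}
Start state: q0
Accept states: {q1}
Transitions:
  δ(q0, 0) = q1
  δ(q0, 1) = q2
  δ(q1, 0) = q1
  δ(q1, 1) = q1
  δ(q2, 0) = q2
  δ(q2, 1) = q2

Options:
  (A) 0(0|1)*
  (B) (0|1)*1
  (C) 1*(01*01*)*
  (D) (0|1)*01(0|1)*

Testing sample strings against the DFA:
  '1100' -> rejected
  '00010' -> accepted
  '0010' -> accepted
  '110' -> rejected
Checking each option for a counterexample:
  (A) 0(0|1)*: agrees with the DFA on all strings of length ≤ 4
  (B) (0|1)*1: '0' is accepted by the DFA but does not match the regex → eliminated
  (C) 1*(01*01*)*: ε is rejected by the DFA but matches the regex → eliminated
  (D) (0|1)*01(0|1)*: '0' is accepted by the DFA but does not match the regex → eliminated
Only (A) 0(0|1)* is consistent with the DFA.

Final answer: (A) 0(0|1)*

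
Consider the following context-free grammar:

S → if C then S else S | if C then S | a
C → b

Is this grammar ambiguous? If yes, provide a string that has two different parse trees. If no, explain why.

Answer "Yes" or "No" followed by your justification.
The 'dangling else' can attach to either if. Two leftmost derivations of  if b then if b then a else a:
  (1) S ⇒ if C then S else S ⇒ if b then S else S ⇒ if b then if C then S else S ⇒ if b then if b then S else S ⇒ if b then if b then a else S ⇒ if b then if b then a else a   (else belongs to the outer if)
  (2) S ⇒ if C then S ⇒ if b then S ⇒ if b then if C then S else S ⇒ if b then if b then S else S ⇒ if b then if b then a else S ⇒ if b then if b then a else a   (else belongs to the inner if)
Two distinct parse trees for the same string, so the grammar is ambiguous.

Final answer: Yes - the string 'if b then if b then a else a' has two distinct leftmost derivations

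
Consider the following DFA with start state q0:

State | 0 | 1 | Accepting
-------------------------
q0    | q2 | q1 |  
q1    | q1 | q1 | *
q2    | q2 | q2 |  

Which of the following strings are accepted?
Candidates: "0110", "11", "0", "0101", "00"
"0110": q0 → q2 → q2 → q2 → q2; q2 is not accepting → rejected
"11": q0 → q1 → q1; q1 is accepting → accepted
"0": q0 → q2; q2 is not accepting → rejected
"0101": q0 → q2 → q2 → q2 → q2; q2 is not accepting → rejected
"00": q0 → q2 → q2; q2 is not accepting → rejected

Final answer: "11"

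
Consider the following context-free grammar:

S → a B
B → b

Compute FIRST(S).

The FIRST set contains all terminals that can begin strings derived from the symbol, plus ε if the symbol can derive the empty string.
S has the single production S → a B, whose right-hand side begins with the terminal a. So FIRST(S) = {a}.

Final answer: {a}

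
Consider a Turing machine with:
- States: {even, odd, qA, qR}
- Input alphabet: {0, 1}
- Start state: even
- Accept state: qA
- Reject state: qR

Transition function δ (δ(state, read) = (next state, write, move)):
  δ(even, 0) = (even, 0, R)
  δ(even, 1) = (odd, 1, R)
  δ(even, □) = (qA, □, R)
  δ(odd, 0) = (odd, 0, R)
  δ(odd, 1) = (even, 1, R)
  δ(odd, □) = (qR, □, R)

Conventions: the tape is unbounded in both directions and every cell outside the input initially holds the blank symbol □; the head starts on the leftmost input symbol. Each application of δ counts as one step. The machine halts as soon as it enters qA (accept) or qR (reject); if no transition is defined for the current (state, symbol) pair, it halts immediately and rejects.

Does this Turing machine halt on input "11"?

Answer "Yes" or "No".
Step 0: [even]11 (head at position 0)
Step 1: δ(even, 1) = (odd, 1, R)  ⊢  1[odd]1 (head at position 1)
Step 2: δ(odd, 1) = (even, 1, R)  ⊢  11[even]□ (head at position 2)
Step 3: δ(even, □) = (qA, □, R)  ⊢  11□[qA]□ (head at position 3)
The machine is in qA, so it halts and accepts.
It halts after 3 steps.

Final answer: Yes - halts after 3 steps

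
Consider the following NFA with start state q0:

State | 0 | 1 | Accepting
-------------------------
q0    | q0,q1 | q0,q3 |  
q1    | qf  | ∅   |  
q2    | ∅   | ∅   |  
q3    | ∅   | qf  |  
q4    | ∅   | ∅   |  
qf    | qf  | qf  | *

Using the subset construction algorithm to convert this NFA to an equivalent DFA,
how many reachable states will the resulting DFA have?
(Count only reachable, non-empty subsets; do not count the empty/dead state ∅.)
Start subset: {q0}
{q0}: on 0 → {q0, q1}, on 1 → {q0, q3}
{q0, q1}: on 0 → {q0, q1, qf}, on 1 → {q0, q3}
{q0, q3}: on 0 → {q0, q1}, on 1 → {q0, q3, qf}
{q0, q1, qf}: on 0 → {q0, q1, qf}, on 1 → {q0, q3, qf}
{q0, q3, qf}: on 0 → {q0, q1, qf}, on 1 → {q0, q3, qf}
Reachable non-empty subsets: {q0}, {q0, q1}, {q0, q3}, {q0, q1, qf}, {q0, q3, qf} — 5 in total.

Final answer: 5 states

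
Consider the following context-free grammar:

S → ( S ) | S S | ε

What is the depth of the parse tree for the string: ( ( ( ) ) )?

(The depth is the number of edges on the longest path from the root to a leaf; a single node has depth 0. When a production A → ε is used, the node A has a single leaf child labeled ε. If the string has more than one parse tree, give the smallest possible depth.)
The string is 3 nested pairs. The shallowest parse tree applies S → ( S ) 3 times (one node per nested pair, each a child of the previous) and then S → ε in the middle.
S nodes at depths 0..3, ε leaf at depth 4; parentheses leaves are at depths 1..3.
(Using S → S S with an S → ε child anywhere only adds levels, so it cannot give a shallower tree.)
Depth = 4.

Final answer: 4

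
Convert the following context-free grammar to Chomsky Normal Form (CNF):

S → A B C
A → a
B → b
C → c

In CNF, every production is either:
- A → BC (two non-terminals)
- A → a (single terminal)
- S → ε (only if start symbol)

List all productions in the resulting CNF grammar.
The grammar has no ε-productions or unit productions to eliminate.
A → a is already in CNF (single terminal) – keep it.
B → b is already in CNF (single terminal) – keep it.
C → c is already in CNF (single terminal) – keep it.
S → A B C has 3 symbols on the right: break it into binary productions S → A X0, X0 → B C.
Resulting CNF grammar (5 productions): A → a; B → b; C → c; S → A X0; X0 → B C

Final answer: A → a; B → b; C → c; S → A X0; X0 → B C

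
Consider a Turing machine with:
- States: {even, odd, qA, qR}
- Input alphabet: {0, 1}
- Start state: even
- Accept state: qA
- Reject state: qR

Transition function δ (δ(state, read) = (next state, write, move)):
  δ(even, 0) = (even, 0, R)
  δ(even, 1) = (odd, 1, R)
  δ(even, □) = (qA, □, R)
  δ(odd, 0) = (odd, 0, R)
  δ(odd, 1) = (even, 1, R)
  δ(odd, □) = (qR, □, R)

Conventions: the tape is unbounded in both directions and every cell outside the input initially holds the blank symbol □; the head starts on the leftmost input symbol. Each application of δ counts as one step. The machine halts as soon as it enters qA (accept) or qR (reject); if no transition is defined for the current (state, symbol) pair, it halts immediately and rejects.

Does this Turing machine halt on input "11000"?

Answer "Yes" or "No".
Step 0: [even]11000 (head at position 0)
Step 1: δ(even, 1) = (odd, 1, R)  ⊢  1[odd]1000 (head at position 1)
Step 2: δ(odd, 1) = (even, 1, R)  ⊢  11[even]000 (head at position 2)
Step 3: δ(even, 0) = (even, 0, R)  ⊢  110[even]00 (head at position 3)
Step 4: δ(even, 0) = (even, 0, R)  ⊢  1100[even]0 (head at position 4)
Step 5: δ(even, 0) = (even, 0, R)  ⊢  11000[even]□ (head at position 5)
Step 6: δ(even, □) = (qA, □, R)  ⊢  11000□[qA]□ (head at position 6)
The machine is in qA, so it halts and accepts.
It halts after 6 steps.

Final answer: Yes - halts after 6 steps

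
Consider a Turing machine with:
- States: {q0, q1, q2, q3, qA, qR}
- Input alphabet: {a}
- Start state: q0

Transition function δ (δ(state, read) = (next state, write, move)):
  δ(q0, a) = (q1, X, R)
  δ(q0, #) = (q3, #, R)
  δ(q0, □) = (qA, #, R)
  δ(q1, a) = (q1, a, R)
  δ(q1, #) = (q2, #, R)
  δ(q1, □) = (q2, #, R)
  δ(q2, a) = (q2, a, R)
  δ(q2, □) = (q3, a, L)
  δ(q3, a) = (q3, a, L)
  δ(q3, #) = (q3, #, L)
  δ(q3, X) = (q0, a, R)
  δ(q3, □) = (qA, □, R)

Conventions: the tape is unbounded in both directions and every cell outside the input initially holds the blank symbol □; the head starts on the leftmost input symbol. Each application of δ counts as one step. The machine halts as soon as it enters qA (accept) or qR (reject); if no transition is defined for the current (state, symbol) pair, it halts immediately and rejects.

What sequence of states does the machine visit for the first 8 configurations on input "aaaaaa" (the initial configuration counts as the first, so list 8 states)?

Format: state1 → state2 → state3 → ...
Step 0: [q0]aaaaaa (head at position 0)
Step 1: δ(q0, a) = (q1, X, R)  ⊢  X[q1]aaaaa (head at position 1)
Step 2: δ(q1, a) = (q1, a, R)  ⊢  Xa[q1]aaaa (head at position 2)
Step 3: δ(q1, a) = (q1, a, R)  ⊢  Xaa[q1]aaa (head at position 3)
Step 4: δ(q1, a) = (q1, a, R)  ⊢  Xaaa[q1]aa (head at position 4)
Step 5: δ(q1, a) = (q1, a, R)  ⊢  Xaaaa[q1]a (head at position 5)
Step 6: δ(q1, a) = (q1, a, R)  ⊢  Xaaaaa[q1]□ (head at position 6)
Step 7: δ(q1, □) = (q2, #, R)  ⊢  Xaaaaa#[q2]□ (head at position 7)
Reading off the states of these 8 configurations: q0 → q1 → q1 → q1 → q1 → q1 → q1 → q2

Final answer: q0 → q1 → q1 → q1 → q1 → q1 → q1 → q2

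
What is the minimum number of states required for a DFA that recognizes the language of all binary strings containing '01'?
Language: binary strings containing '01'
Lower bound (Myhill–Nerode): the prefixes ε, 0, 01 are pairwise distinguishable:
  ε vs 01: suffix ε distinguishes them (ε is rejected, 01 is accepted)
  0 vs 01: suffix ε distinguishes them (0 is rejected, 01 is accepted)
  ε vs 0: suffix 1 distinguishes them (ε·1 = 1 is rejected, 0·1 = 01 is accepted)
So any DFA needs at least 3 states.
Upper bound: a DFA with 3 states exists (one state per class above: 'no progress', 'last symbol 0', and 'seen 01' (accepting sink)).
Minimum states: 3

Final answer: 3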